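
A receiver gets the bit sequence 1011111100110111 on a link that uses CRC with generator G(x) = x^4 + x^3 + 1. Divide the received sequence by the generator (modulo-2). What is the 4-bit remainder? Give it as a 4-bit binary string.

1101

Modulo-2 division of 1011111100110111 by 11001:
  pos 0: 10111 XOR 11001 = 01110
  pos 1: 11101 XOR 11001 = 00100
  pos 3: 10011 XOR 11001 = 01010
  pos 4: 10100 XOR 11001 = 01101
  pos 5: 11010 XOR 11001 = 00011
  pos 8: 11110 XOR 11001 = 00111
  pos 10: 11111 XOR 11001 = 00110
Remainder = 1101 (nonzero — an error is detected).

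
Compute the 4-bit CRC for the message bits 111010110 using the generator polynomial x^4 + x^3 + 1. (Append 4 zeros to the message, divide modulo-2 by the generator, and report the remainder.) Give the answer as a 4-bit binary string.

Append 4 zeros: 1110101100000. Divide by 11001 (XOR where the leading bit is 1):
  pos 0: 11101 XOR 11001 = 00100
  pos 2: 10001 XOR 11001 = 01000
  pos 3: 10001 XOR 11001 = 01000
  pos 4: 10000 XOR 11001 = 01001
  pos 5: 10010 XOR 11001 = 01011
  pos 6: 10110 XOR 11001 = 01111
  pos 7: 11110 XOR 11001 = 00111
Remainder (last 4 bits) = 1110. This is the CRC / FCS.

1110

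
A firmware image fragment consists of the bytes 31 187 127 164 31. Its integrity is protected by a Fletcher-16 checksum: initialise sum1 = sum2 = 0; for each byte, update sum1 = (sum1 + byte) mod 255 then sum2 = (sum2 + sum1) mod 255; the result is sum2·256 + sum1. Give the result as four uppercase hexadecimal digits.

711E

Running sums (mod 255):
  after byte 0 (31): sum1=31, sum2=31
  after byte 1 (187): sum1=218, sum2=249
  after byte 2 (127): sum1=90, sum2=84
  after byte 3 (164): sum1=254, sum2=83
  after byte 4 (31): sum1=30, sum2=113
Checksum = sum2·256 + sum1 = 113·256 + 30 = 28958 = 0x711E.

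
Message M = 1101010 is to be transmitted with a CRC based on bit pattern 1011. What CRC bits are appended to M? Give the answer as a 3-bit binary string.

Append 3 zeros: 1101010000. Divide by 1011 (XOR where the leading bit is 1):
  pos 0: 1101 XOR 1011 = 0110
  pos 1: 1100 XOR 1011 = 0111
  pos 2: 1111 XOR 1011 = 0100
  pos 3: 1000 XOR 1011 = 0011
  pos 5: 1100 XOR 1011 = 0111
  pos 6: 1110 XOR 1011 = 0101
Remainder (last 3 bits) = 101. This is the CRC / FCS.

101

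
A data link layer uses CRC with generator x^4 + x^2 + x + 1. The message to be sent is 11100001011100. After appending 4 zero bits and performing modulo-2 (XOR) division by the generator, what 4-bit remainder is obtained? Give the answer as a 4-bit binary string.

1110

Append 4 zeros: 111000010111000000. Divide by 10111 (XOR where the leading bit is 1):
  pos 0: 11100 XOR 10111 = 01011
  pos 1: 10110 XOR 10111 = 00001
  pos 5: 10101 XOR 10111 = 00010
  pos 8: 10110 XOR 10111 = 00001
  pos 12: 10000 XOR 10111 = 00111
Remainder (last 4 bits) = 1110. This is the CRC / FCS.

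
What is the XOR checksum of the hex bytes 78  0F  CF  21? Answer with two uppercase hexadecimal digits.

XOR the bytes together:
  start with 0x78
  0x78 ⊕ 0x0F = 0x77
  0x77 ⊕ 0xCF = 0xB8
  0xB8 ⊕ 0x21 = 0x99

99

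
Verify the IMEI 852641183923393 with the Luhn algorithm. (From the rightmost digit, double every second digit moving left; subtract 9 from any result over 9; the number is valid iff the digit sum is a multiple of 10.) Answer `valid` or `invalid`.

invalid

From the right, keep odd positions and double even positions (subtract 9 from any doubled value over 9):
  doubled (positions 2,4,...): 9 6 9 7 2 3 1 → sum 37
  kept (positions 1,3,...): 3 3 2 3 1 4 2 8 → sum 26
Total = 63.
63 mod 10 = 3, so the number is invalid.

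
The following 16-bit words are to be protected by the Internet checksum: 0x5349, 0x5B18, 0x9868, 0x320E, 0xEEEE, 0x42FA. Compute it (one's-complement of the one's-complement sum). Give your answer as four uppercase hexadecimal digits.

553E

One's-complement addition (fold any carry out of bit 15 back into bit 0):
  0x5349 + 0x5B18 = 0x0AE61
  0xAE61 + 0x9868 = 0x146C9 → wrap carry → 0x46CA
  0x46CA + 0x320E = 0x078D8
  0x78D8 + 0xEEEE = 0x167C6 → wrap carry → 0x67C7
  0x67C7 + 0x42FA = 0x0AAC1
One's-complement sum = 0xAAC1.
Checksum = ~0xAAC1 & 0xFFFF = 0x553E.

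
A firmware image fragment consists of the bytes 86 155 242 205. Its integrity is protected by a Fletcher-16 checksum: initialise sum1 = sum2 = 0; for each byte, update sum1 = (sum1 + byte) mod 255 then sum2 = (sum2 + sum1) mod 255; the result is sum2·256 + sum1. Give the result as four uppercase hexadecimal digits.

DFB2

Running sums (mod 255):
  after byte 0 (86): sum1=86, sum2=86
  after byte 1 (155): sum1=241, sum2=72
  after byte 2 (242): sum1=228, sum2=45
  after byte 3 (205): sum1=178, sum2=223
Checksum = sum2·256 + sum1 = 223·256 + 178 = 57266 = 0xDFB2.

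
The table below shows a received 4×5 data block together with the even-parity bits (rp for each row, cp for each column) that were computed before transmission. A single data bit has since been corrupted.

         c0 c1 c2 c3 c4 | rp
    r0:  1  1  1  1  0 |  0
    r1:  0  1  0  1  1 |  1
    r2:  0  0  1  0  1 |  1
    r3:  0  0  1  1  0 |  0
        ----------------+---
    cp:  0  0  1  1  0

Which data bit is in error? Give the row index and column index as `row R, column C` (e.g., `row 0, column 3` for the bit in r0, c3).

row 2, column 0

Recompute each row's even parity and compare to rp:
  r0: data parity 0, sent rp 0 → ok
  r1: data parity 1, sent rp 1 → ok
  r2: data parity 0, sent rp 1 → mismatch
  r3: data parity 0, sent rp 0 → ok
Recompute each column's even parity and compare to cp:
  c0: data parity 1, sent cp 0 → mismatch
  c1: data parity 0, sent cp 0 → ok
  c2: data parity 1, sent cp 1 → ok
  c3: data parity 1, sent cp 1 → ok
  c4: data parity 0, sent cp 0 → ok
Exactly one row (r2) and one column (c0) fail → the flipped bit is at their intersection.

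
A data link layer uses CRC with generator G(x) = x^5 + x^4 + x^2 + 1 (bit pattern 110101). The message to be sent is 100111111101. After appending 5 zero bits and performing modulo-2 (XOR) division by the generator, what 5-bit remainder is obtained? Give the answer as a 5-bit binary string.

Append 5 zeros: 10011111110100000. Divide by 110101 (XOR where the leading bit is 1):
  pos 0: 100111 XOR 110101 = 010010
  pos 1: 100101 XOR 110101 = 010000
  pos 2: 100001 XOR 110101 = 010100
  pos 3: 101001 XOR 110101 = 011100
  pos 4: 111001 XOR 110101 = 001100
  pos 6: 110001 XOR 110101 = 000100
  pos 9: 100000 XOR 110101 = 010101
  pos 10: 101010 XOR 110101 = 011111
  pos 11: 111110 XOR 110101 = 001011
Remainder (last 5 bits) = 01011. This is the CRC / FCS.

01011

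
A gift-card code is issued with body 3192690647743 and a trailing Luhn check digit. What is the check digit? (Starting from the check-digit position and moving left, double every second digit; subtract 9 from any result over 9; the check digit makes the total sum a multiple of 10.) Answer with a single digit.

Partial digits right→left: 3 4 7 7 4 6 0 9 6 2 9 1 3
Double every second digit counting from the check-digit position (so the 1st, 3rd, 5th, ... of the partial from the right).
  doubled (with −9 where >9): 6 5 8 0 3 9 6 → sum 37
  kept as-is: 4 7 6 9 2 1 → sum 29
Total = 37 + 29 = 66.
Check digit = (10 − (66 mod 10)) mod 10 = 4.

4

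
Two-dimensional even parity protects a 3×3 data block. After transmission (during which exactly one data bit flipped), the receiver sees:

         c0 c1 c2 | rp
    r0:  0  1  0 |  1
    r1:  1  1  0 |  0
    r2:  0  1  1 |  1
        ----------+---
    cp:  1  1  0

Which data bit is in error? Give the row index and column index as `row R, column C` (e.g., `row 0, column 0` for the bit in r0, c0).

row 2, column 2

Recompute each row's even parity and compare to rp:
  r0: data parity 1, sent rp 1 → ok
  r1: data parity 0, sent rp 0 → ok
  r2: data parity 0, sent rp 1 → mismatch
Recompute each column's even parity and compare to cp:
  c0: data parity 1, sent cp 1 → ok
  c1: data parity 1, sent cp 1 → ok
  c2: data parity 1, sent cp 0 → mismatch
Exactly one row (r2) and one column (c2) fail → the flipped bit is at their intersection.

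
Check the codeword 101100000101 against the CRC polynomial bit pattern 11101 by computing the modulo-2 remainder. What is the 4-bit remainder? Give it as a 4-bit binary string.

1110

Modulo-2 division of 101100000101 by 11101:
  pos 0: 10110 XOR 11101 = 01011
  pos 1: 10110 XOR 11101 = 01011
  pos 2: 10110 XOR 11101 = 01011
  pos 3: 10110 XOR 11101 = 01011
  pos 4: 10110 XOR 11101 = 01011
  pos 5: 10111 XOR 11101 = 01010
  pos 6: 10100 XOR 11101 = 01001
  pos 7: 10011 XOR 11101 = 01110
Remainder = 1110 (nonzero — an error is detected).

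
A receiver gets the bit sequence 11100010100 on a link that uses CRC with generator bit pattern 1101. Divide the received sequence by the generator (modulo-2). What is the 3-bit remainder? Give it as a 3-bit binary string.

Modulo-2 division of 11100010100 by 1101:
  pos 0: 1110 XOR 1101 = 0011
  pos 2: 1100 XOR 1101 = 0001
  pos 5: 1101 XOR 1101 = 0000
Remainder = 000 (zero — the frame passes the CRC check).

000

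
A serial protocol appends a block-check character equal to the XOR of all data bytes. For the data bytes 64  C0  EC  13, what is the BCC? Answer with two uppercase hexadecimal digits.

5B

XOR the bytes together:
  start with 0x64
  0x64 ⊕ 0xC0 = 0xA4
  0xA4 ⊕ 0xEC = 0x48
  0x48 ⊕ 0x13 = 0x5B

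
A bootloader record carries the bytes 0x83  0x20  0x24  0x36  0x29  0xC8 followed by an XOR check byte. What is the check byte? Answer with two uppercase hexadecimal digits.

50

XOR the bytes together:
  start with 0x83
  0x83 ⊕ 0x20 = 0xA3
  0xA3 ⊕ 0x24 = 0x87
  0x87 ⊕ 0x36 = 0xB1
  0xB1 ⊕ 0x29 = 0x98
  0x98 ⊕ 0xC8 = 0x50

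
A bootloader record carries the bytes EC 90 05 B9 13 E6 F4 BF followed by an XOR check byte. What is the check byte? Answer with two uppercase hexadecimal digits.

7E

XOR the bytes together:
  start with 0xEC
  0xEC ⊕ 0x90 = 0x7C
  0x7C ⊕ 0x05 = 0x79
  0x79 ⊕ 0xB9 = 0xC0
  0xC0 ⊕ 0x13 = 0xD3
  0xD3 ⊕ 0xE6 = 0x35
  0x35 ⊕ 0xF4 = 0xC1
  0xC1 ⊕ 0xBF = 0x7E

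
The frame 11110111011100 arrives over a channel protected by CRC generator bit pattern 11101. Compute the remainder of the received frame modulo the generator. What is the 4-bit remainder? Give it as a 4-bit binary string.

Modulo-2 division of 11110111011100 by 11101:
  pos 0: 11110 XOR 11101 = 00011
  pos 3: 11111 XOR 11101 = 00010
  pos 6: 10011 XOR 11101 = 01110
  pos 7: 11101 XOR 11101 = 00000
Remainder = 0000 (zero — the frame passes the CRC check).

0000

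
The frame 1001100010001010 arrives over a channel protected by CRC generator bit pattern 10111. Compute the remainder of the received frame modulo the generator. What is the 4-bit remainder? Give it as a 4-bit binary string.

0000

Modulo-2 division of 1001100010001010 by 10111:
  pos 0: 10011 XOR 10111 = 00100
  pos 2: 10000 XOR 10111 = 00111
  pos 4: 11101 XOR 10111 = 01010
  pos 5: 10100 XOR 10111 = 00011
  pos 8: 11001 XOR 10111 = 01110
  pos 9: 11100 XOR 10111 = 01011
  pos 10: 10111 XOR 10111 = 00000
Remainder = 0000 (zero — the frame passes the CRC check).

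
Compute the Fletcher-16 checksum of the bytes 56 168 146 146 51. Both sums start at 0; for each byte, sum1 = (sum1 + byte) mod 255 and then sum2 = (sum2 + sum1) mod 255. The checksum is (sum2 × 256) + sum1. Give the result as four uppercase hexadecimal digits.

CB39

Running sums (mod 255):
  after byte 0 (56): sum1=56, sum2=56
  after byte 1 (168): sum1=224, sum2=25
  after byte 2 (146): sum1=115, sum2=140
  after byte 3 (146): sum1=6, sum2=146
  after byte 4 (51): sum1=57, sum2=203
Checksum = sum2·256 + sum1 = 203·256 + 57 = 52025 = 0xCB39.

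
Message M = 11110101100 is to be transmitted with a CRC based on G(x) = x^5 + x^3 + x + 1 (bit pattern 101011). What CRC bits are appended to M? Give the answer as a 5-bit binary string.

01011

Append 5 zeros: 1111010110000000. Divide by 101011 (XOR where the leading bit is 1):
  pos 0: 111101 XOR 101011 = 010110
  pos 1: 101100 XOR 101011 = 000111
  pos 4: 111110 XOR 101011 = 010101
  pos 5: 101010 XOR 101011 = 000001
  pos 10: 100000 XOR 101011 = 001011
Remainder (last 5 bits) = 01011. This is the CRC / FCS.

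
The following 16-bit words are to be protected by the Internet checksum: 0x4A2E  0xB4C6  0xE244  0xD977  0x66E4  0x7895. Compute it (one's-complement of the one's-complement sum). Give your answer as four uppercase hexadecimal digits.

One's-complement addition (fold any carry out of bit 15 back into bit 0):
  0x4A2E + 0xB4C6 = 0x0FEF4
  0xFEF4 + 0xE244 = 0x1E138 → wrap carry → 0xE139
  0xE139 + 0xD977 = 0x1BAB0 → wrap carry → 0xBAB1
  0xBAB1 + 0x66E4 = 0x12195 → wrap carry → 0x2196
  0x2196 + 0x7895 = 0x09A2B
One's-complement sum = 0x9A2B.
Checksum = ~0x9A2B & 0xFFFF = 0x65D4.

65D4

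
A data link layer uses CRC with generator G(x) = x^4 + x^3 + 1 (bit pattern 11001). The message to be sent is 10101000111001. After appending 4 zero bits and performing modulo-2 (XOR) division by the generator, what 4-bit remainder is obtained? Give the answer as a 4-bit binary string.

Append 4 zeros: 101010001110010000. Divide by 11001 (XOR where the leading bit is 1):
  pos 0: 10101 XOR 11001 = 01100
  pos 1: 11000 XOR 11001 = 00001
  pos 5: 10011 XOR 11001 = 01010
  pos 6: 10101 XOR 11001 = 01100
  pos 7: 11000 XOR 11001 = 00001
  pos 11: 10100 XOR 11001 = 01101
  pos 12: 11010 XOR 11001 = 00011
Remainder (last 4 bits) = 0110. This is the CRC / FCS.

0110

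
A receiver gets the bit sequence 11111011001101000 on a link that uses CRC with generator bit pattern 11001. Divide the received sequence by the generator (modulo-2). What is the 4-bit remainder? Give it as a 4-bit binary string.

1001

Modulo-2 division of 11111011001101000 by 11001:
  pos 0: 11111 XOR 11001 = 00110
  pos 2: 11001 XOR 11001 = 00000
  pos 7: 10011 XOR 11001 = 01010
  pos 8: 10100 XOR 11001 = 01101
  pos 9: 11011 XOR 11001 = 00010
  pos 12: 10000 XOR 11001 = 01001
Remainder = 1001 (nonzero — an error is detected).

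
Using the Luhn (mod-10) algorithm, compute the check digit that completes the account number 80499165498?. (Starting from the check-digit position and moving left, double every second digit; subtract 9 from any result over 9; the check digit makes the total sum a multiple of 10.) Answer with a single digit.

Partial digits right→left: 8 9 4 5 6 1 9 9 4 0 8
Double every second digit counting from the check-digit position (so the 1st, 3rd, 5th, ... of the partial from the right).
  doubled (with −9 where >9): 7 8 3 9 8 7 → sum 42
  kept as-is: 9 5 1 9 0 → sum 24
Total = 42 + 24 = 66.
Check digit = (10 − (66 mod 10)) mod 10 = 4.

4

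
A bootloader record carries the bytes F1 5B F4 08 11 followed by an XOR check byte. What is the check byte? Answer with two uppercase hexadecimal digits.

47

XOR the bytes together:
  start with 0xF1
  0xF1 ⊕ 0x5B = 0xAA
  0xAA ⊕ 0xF4 = 0x5E
  0x5E ⊕ 0x08 = 0x56
  0x56 ⊕ 0x11 = 0x47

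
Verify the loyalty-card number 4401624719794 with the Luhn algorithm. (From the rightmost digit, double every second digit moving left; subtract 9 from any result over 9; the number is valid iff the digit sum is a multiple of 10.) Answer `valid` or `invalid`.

From the right, keep odd positions and double even positions (subtract 9 from any doubled value over 9):
  doubled (positions 2,4,...): 9 9 5 4 2 8 → sum 37
  kept (positions 1,3,...): 4 7 1 4 6 0 4 → sum 26
Total = 63.
63 mod 10 = 3, so the number is invalid.

invalid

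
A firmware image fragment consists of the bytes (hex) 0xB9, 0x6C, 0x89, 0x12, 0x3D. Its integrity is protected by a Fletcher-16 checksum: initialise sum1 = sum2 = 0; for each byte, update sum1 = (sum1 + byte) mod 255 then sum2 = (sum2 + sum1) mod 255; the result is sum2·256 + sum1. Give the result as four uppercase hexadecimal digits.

50FE

Running sums (mod 255):
  after byte 0 (0xB9): sum1=185, sum2=185
  after byte 1 (0x6C): sum1=38, sum2=223
  after byte 2 (0x89): sum1=175, sum2=143
  after byte 3 (0x12): sum1=193, sum2=81
  after byte 4 (0x3D): sum1=254, sum2=80
Checksum = sum2·256 + sum1 = 80·256 + 254 = 20734 = 0x50FE.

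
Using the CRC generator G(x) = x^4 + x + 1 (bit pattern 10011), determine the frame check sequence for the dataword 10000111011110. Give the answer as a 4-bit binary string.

0110

Append 4 zeros: 100001110111100000. Divide by 10011 (XOR where the leading bit is 1):
  pos 0: 10000 XOR 10011 = 00011
  pos 3: 11111 XOR 10011 = 01100
  pos 4: 11000 XOR 10011 = 01011
  pos 5: 10111 XOR 10011 = 00100
  pos 7: 10011 XOR 10011 = 00000
  pos 12: 10000 XOR 10011 = 00011
Remainder (last 4 bits) = 0110. This is the CRC / FCS.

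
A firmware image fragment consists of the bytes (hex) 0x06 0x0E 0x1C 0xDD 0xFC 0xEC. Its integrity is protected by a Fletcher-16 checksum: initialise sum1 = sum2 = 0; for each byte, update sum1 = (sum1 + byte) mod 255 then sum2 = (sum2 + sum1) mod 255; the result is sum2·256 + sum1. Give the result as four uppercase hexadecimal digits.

Running sums (mod 255):
  after byte 0 (0x06): sum1=6, sum2=6
  after byte 1 (0x0E): sum1=20, sum2=26
  after byte 2 (0x1C): sum1=48, sum2=74
  after byte 3 (0xDD): sum1=14, sum2=88
  after byte 4 (0xFC): sum1=11, sum2=99
  after byte 5 (0xEC): sum1=247, sum2=91
Checksum = sum2·256 + sum1 = 91·256 + 247 = 23543 = 0x5BF7.

5BF7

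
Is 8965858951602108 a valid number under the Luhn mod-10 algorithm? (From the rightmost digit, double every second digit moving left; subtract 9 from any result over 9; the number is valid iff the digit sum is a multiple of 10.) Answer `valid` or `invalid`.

From the right, keep odd positions and double even positions (subtract 9 from any doubled value over 9):
  doubled (positions 2,4,...): 0 4 3 1 7 7 3 7 → sum 32
  kept (positions 1,3,...): 8 1 0 1 9 5 5 9 → sum 38
Total = 70.
70 mod 10 = 0, so the number is valid.

valid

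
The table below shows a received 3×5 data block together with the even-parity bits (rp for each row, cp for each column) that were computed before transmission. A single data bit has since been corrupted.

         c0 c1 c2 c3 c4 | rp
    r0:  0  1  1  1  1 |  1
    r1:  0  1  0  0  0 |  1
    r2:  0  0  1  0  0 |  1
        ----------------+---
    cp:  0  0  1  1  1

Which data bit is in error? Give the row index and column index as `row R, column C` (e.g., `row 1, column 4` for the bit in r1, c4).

row 0, column 2

Recompute each row's even parity and compare to rp:
  r0: data parity 0, sent rp 1 → mismatch
  r1: data parity 1, sent rp 1 → ok
  r2: data parity 1, sent rp 1 → ok
Recompute each column's even parity and compare to cp:
  c0: data parity 0, sent cp 0 → ok
  c1: data parity 0, sent cp 0 → ok
  c2: data parity 0, sent cp 1 → mismatch
  c3: data parity 1, sent cp 1 → ok
  c4: data parity 1, sent cp 1 → ok
Exactly one row (r0) and one column (c2) fail → the flipped bit is at their intersection.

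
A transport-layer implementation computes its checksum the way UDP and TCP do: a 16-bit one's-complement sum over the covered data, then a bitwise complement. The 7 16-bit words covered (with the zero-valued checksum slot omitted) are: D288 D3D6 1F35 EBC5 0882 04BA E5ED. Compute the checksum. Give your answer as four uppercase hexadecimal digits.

One's-complement addition (fold any carry out of bit 15 back into bit 0):
  0xD288 + 0xD3D6 = 0x1A65E → wrap carry → 0xA65F
  0xA65F + 0x1F35 = 0x0C594
  0xC594 + 0xEBC5 = 0x1B159 → wrap carry → 0xB15A
  0xB15A + 0x0882 = 0x0B9DC
  0xB9DC + 0x04BA = 0x0BE96
  0xBE96 + 0xE5ED = 0x1A483 → wrap carry → 0xA484
One's-complement sum = 0xA484.
Checksum = ~0xA484 & 0xFFFF = 0x5B7B.

5B7B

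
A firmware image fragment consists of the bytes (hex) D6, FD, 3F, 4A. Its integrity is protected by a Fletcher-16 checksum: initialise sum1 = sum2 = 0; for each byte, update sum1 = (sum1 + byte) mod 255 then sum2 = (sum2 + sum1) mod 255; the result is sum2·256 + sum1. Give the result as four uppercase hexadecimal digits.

Running sums (mod 255):
  after byte 0 (D6): sum1=214, sum2=214
  after byte 1 (FD): sum1=212, sum2=171
  after byte 2 (3F): sum1=20, sum2=191
  after byte 3 (4A): sum1=94, sum2=30
Checksum = sum2·256 + sum1 = 30·256 + 94 = 7774 = 0x1E5E.

1E5E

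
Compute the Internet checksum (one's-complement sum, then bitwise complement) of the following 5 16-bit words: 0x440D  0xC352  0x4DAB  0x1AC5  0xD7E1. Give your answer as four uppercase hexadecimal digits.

B84D

One's-complement addition (fold any carry out of bit 15 back into bit 0):
  0x440D + 0xC352 = 0x1075F → wrap carry → 0x0760
  0x0760 + 0x4DAB = 0x0550B
  0x550B + 0x1AC5 = 0x06FD0
  0x6FD0 + 0xD7E1 = 0x147B1 → wrap carry → 0x47B2
One's-complement sum = 0x47B2.
Checksum = ~0x47B2 & 0xFFFF = 0xB84D.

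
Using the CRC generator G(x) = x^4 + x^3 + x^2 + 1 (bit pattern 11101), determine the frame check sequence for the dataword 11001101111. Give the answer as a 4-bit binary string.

0110

Append 4 zeros: 110011011110000. Divide by 11101 (XOR where the leading bit is 1):
  pos 0: 11001 XOR 11101 = 00100
  pos 2: 10010 XOR 11101 = 01111
  pos 3: 11111 XOR 11101 = 00010
  pos 6: 10111 XOR 11101 = 01010
  pos 7: 10100 XOR 11101 = 01001
  pos 8: 10010 XOR 11101 = 01111
  pos 9: 11110 XOR 11101 = 00011
Remainder (last 4 bits) = 0110. This is the CRC / FCS.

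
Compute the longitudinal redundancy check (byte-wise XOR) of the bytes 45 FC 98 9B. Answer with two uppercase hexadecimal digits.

XOR the bytes together:
  start with 0x45
  0x45 ⊕ 0xFC = 0xB9
  0xB9 ⊕ 0x98 = 0x21
  0x21 ⊕ 0x9B = 0xBA

BA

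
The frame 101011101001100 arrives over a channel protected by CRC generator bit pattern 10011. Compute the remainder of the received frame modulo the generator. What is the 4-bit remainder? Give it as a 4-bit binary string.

1110

Modulo-2 division of 101011101001100 by 10011:
  pos 0: 10101 XOR 10011 = 00110
  pos 2: 11011 XOR 10011 = 01000
  pos 3: 10000 XOR 10011 = 00011
  pos 6: 11100 XOR 10011 = 01111
  pos 7: 11111 XOR 10011 = 01100
  pos 8: 11001 XOR 10011 = 01010
  pos 9: 10100 XOR 10011 = 00111
Remainder = 1110 (nonzero — an error is detected).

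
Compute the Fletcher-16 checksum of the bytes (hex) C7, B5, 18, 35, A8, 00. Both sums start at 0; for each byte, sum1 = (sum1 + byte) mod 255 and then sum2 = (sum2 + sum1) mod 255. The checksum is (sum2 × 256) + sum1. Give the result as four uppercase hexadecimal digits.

8C73

Running sums (mod 255):
  after byte 0 (C7): sum1=199, sum2=199
  after byte 1 (B5): sum1=125, sum2=69
  after byte 2 (18): sum1=149, sum2=218
  after byte 3 (35): sum1=202, sum2=165
  after byte 4 (A8): sum1=115, sum2=25
  after byte 5 (00): sum1=115, sum2=140
Checksum = sum2·256 + sum1 = 140·256 + 115 = 35955 = 0x8C73.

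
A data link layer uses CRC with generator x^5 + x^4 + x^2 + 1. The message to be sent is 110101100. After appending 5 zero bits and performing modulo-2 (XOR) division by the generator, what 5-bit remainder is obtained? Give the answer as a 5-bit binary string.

01011

Append 5 zeros: 11010110000000. Divide by 110101 (XOR where the leading bit is 1):
  pos 0: 110101 XOR 110101 = 000000
  pos 6: 100000 XOR 110101 = 010101
  pos 7: 101010 XOR 110101 = 011111
  pos 8: 111110 XOR 110101 = 001011
Remainder (last 5 bits) = 01011. This is the CRC / FCS.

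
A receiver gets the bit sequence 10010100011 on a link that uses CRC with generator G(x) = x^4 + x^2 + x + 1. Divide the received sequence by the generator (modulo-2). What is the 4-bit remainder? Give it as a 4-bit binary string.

Modulo-2 division of 10010100011 by 10111:
  pos 0: 10010 XOR 10111 = 00101
  pos 2: 10110 XOR 10111 = 00001
  pos 6: 10011 XOR 10111 = 00100
Remainder = 0100 (nonzero — an error is detected).

0100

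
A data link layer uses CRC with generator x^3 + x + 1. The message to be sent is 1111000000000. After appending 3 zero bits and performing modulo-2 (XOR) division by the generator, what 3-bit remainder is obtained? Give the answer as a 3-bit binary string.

Append 3 zeros: 1111000000000000. Divide by 1011 (XOR where the leading bit is 1):
  pos 0: 1111 XOR 1011 = 0100
  pos 1: 1000 XOR 1011 = 0011
  pos 3: 1100 XOR 1011 = 0111
  pos 4: 1110 XOR 1011 = 0101
  pos 5: 1010 XOR 1011 = 0001
  pos 8: 1000 XOR 1011 = 0011
  pos 10: 1100 XOR 1011 = 0111
  pos 11: 1110 XOR 1011 = 0101
  pos 12: 1010 XOR 1011 = 0001
Remainder (last 3 bits) = 001. This is the CRC / FCS.

001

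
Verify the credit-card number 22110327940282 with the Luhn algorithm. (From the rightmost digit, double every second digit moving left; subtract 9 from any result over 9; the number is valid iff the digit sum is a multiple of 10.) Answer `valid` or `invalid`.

invalid

From the right, keep odd positions and double even positions (subtract 9 from any doubled value over 9):
  doubled (positions 2,4,...): 7 0 9 4 0 2 4 → sum 26
  kept (positions 1,3,...): 2 2 4 7 3 1 2 → sum 21
Total = 47.
47 mod 10 = 7, so the number is invalid.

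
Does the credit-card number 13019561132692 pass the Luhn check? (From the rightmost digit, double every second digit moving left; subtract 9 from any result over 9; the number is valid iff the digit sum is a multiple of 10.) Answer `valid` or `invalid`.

valid

From the right, keep odd positions and double even positions (subtract 9 from any doubled value over 9):
  doubled (positions 2,4,...): 9 4 2 3 9 0 2 → sum 29
  kept (positions 1,3,...): 2 6 3 1 5 1 3 → sum 21
Total = 50.
50 mod 10 = 0, so the number is valid.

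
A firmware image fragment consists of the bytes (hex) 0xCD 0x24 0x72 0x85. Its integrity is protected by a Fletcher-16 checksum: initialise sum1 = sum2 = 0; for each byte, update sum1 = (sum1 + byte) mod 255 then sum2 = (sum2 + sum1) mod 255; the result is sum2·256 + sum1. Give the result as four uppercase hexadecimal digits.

Running sums (mod 255):
  after byte 0 (0xCD): sum1=205, sum2=205
  after byte 1 (0x24): sum1=241, sum2=191
  after byte 2 (0x72): sum1=100, sum2=36
  after byte 3 (0x85): sum1=233, sum2=14
Checksum = sum2·256 + sum1 = 14·256 + 233 = 3817 = 0x0EE9.

0EE9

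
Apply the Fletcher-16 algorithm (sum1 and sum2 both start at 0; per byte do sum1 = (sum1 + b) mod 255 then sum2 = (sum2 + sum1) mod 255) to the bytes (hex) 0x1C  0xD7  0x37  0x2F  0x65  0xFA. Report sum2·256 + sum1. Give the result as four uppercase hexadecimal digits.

Running sums (mod 255):
  after byte 0 (0x1C): sum1=28, sum2=28
  after byte 1 (0xD7): sum1=243, sum2=16
  after byte 2 (0x37): sum1=43, sum2=59
  after byte 3 (0x2F): sum1=90, sum2=149
  after byte 4 (0x65): sum1=191, sum2=85
  after byte 5 (0xFA): sum1=186, sum2=16
Checksum = sum2·256 + sum1 = 16·256 + 186 = 4282 = 0x10BA.

10BA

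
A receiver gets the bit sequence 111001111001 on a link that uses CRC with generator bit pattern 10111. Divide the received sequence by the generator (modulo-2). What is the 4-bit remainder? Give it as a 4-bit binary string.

0000

Modulo-2 division of 111001111001 by 10111:
  pos 0: 11100 XOR 10111 = 01011
  pos 1: 10111 XOR 10111 = 00000
  pos 6: 11100 XOR 10111 = 01011
  pos 7: 10111 XOR 10111 = 00000
Remainder = 0000 (zero — the frame passes the CRC check).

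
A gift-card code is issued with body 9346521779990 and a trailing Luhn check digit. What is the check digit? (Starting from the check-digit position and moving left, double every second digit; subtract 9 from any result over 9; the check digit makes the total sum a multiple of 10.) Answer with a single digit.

0

Partial digits right→left: 0 9 9 9 7 7 1 2 5 6 4 3 9
Double every second digit counting from the check-digit position (so the 1st, 3rd, 5th, ... of the partial from the right).
  doubled (with −9 where >9): 0 9 5 2 1 8 9 → sum 34
  kept as-is: 9 9 7 2 6 3 → sum 36
Total = 34 + 36 = 70.
Check digit = (10 − (70 mod 10)) mod 10 = 0.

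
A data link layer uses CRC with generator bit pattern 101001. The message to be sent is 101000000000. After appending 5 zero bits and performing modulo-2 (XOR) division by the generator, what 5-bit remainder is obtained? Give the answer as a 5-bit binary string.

Append 5 zeros: 10100000000000000. Divide by 101001 (XOR where the leading bit is 1):
  pos 0: 101000 XOR 101001 = 000001
  pos 5: 100000 XOR 101001 = 001001
  pos 7: 100100 XOR 101001 = 001101
  pos 9: 110100 XOR 101001 = 011101
  pos 10: 111010 XOR 101001 = 010011
  pos 11: 100110 XOR 101001 = 001111
Remainder (last 5 bits) = 01111. This is the CRC / FCS.

01111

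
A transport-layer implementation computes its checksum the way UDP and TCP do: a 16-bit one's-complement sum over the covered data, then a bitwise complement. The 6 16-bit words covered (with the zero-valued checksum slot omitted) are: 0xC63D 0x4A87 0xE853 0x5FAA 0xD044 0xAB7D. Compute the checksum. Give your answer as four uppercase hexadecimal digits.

2B7A

One's-complement addition (fold any carry out of bit 15 back into bit 0):
  0xC63D + 0x4A87 = 0x110C4 → wrap carry → 0x10C5
  0x10C5 + 0xE853 = 0x0F918
  0xF918 + 0x5FAA = 0x158C2 → wrap carry → 0x58C3
  0x58C3 + 0xD044 = 0x12907 → wrap carry → 0x2908
  0x2908 + 0xAB7D = 0x0D485
One's-complement sum = 0xD485.
Checksum = ~0xD485 & 0xFFFF = 0x2B7A.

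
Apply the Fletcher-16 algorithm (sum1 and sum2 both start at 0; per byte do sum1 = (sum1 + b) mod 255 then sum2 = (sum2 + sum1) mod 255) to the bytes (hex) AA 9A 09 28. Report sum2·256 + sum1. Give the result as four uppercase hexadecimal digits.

B476

Running sums (mod 255):
  after byte 0 (AA): sum1=170, sum2=170
  after byte 1 (9A): sum1=69, sum2=239
  after byte 2 (09): sum1=78, sum2=62
  after byte 3 (28): sum1=118, sum2=180
Checksum = sum2·256 + sum1 = 180·256 + 118 = 46198 = 0xB476.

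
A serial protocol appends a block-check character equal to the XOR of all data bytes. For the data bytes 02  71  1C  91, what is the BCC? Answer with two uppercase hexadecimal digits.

FE

XOR the bytes together:
  start with 0x02
  0x02 ⊕ 0x71 = 0x73
  0x73 ⊕ 0x1C = 0x6F
  0x6F ⊕ 0x91 = 0xFE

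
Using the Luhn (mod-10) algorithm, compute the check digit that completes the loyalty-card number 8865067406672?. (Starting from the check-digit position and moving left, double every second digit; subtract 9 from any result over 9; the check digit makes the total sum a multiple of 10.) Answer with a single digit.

2

Partial digits right→left: 2 7 6 6 0 4 7 6 0 5 6 8 8
Double every second digit counting from the check-digit position (so the 1st, 3rd, 5th, ... of the partial from the right).
  doubled (with −9 where >9): 4 3 0 5 0 3 7 → sum 22
  kept as-is: 7 6 4 6 5 8 → sum 36
Total = 22 + 36 = 58.
Check digit = (10 − (58 mod 10)) mod 10 = 2.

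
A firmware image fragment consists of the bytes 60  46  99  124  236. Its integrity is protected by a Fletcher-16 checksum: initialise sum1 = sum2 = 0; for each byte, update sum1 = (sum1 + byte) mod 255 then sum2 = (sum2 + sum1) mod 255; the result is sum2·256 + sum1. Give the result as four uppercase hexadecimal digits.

Running sums (mod 255):
  after byte 0 (60): sum1=60, sum2=60
  after byte 1 (46): sum1=106, sum2=166
  after byte 2 (99): sum1=205, sum2=116
  after byte 3 (124): sum1=74, sum2=190
  after byte 4 (236): sum1=55, sum2=245
Checksum = sum2·256 + sum1 = 245·256 + 55 = 62775 = 0xF537.

F537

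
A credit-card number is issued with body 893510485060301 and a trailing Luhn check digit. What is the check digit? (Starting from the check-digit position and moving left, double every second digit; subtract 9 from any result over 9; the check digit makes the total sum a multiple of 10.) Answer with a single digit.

3

Partial digits right→left: 1 0 3 0 6 0 5 8 4 0 1 5 3 9 8
Double every second digit counting from the check-digit position (so the 1st, 3rd, 5th, ... of the partial from the right).
  doubled (with −9 where >9): 2 6 3 1 8 2 6 7 → sum 35
  kept as-is: 0 0 0 8 0 5 9 → sum 22
Total = 35 + 22 = 57.
Check digit = (10 − (57 mod 10)) mod 10 = 3.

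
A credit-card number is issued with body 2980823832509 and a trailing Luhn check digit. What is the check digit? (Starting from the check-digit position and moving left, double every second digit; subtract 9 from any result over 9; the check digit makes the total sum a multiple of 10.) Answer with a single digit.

Partial digits right→left: 9 0 5 2 3 8 3 2 8 0 8 9 2
Double every second digit counting from the check-digit position (so the 1st, 3rd, 5th, ... of the partial from the right).
  doubled (with −9 where >9): 9 1 6 6 7 7 4 → sum 40
  kept as-is: 0 2 8 2 0 9 → sum 21
Total = 40 + 21 = 61.
Check digit = (10 − (61 mod 10)) mod 10 = 9.

9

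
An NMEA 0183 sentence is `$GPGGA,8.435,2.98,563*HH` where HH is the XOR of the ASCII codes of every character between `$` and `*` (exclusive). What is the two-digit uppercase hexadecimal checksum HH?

XOR the ASCII codes of the payload characters:
  'G' = 0x47 → acc = 0x47
  'P' = 0x50 → acc = 0x17
  'G' = 0x47 → acc = 0x50
  'G' = 0x47 → acc = 0x17
  'A' = 0x41 → acc = 0x56
  ',' = 0x2C → acc = 0x7A
  '8' = 0x38 → acc = 0x42
  '.' = 0x2E → acc = 0x6C
  '4' = 0x34 → acc = 0x58
  '3' = 0x33 → acc = 0x6B
  '5' = 0x35 → acc = 0x5E
  ',' = 0x2C → acc = 0x72
  '2' = 0x32 → acc = 0x40
  '.' = 0x2E → acc = 0x6E
  '9' = 0x39 → acc = 0x57
  '8' = 0x38 → acc = 0x6F
  ',' = 0x2C → acc = 0x43
  '5' = 0x35 → acc = 0x76
  '6' = 0x36 → acc = 0x40
  '3' = 0x33 → acc = 0x73
Checksum = 0x73.

73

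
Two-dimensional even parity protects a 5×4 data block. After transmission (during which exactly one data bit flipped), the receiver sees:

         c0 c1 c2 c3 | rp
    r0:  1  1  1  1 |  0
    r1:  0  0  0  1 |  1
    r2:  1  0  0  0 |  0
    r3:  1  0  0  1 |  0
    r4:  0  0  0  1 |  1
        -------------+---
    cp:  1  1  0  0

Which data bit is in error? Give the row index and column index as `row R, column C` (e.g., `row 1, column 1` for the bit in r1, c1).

row 2, column 2

Recompute each row's even parity and compare to rp:
  r0: data parity 0, sent rp 0 → ok
  r1: data parity 1, sent rp 1 → ok
  r2: data parity 1, sent rp 0 → mismatch
  r3: data parity 0, sent rp 0 → ok
  r4: data parity 1, sent rp 1 → ok
Recompute each column's even parity and compare to cp:
  c0: data parity 1, sent cp 1 → ok
  c1: data parity 1, sent cp 1 → ok
  c2: data parity 1, sent cp 0 → mismatch
  c3: data parity 0, sent cp 0 → ok
Exactly one row (r2) and one column (c2) fail → the flipped bit is at their intersection.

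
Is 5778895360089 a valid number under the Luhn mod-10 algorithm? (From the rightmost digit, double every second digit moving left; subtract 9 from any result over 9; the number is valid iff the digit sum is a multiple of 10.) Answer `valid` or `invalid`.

From the right, keep odd positions and double even positions (subtract 9 from any doubled value over 9):
  doubled (positions 2,4,...): 7 0 6 9 7 5 → sum 34
  kept (positions 1,3,...): 9 0 6 5 8 7 5 → sum 40
Total = 74.
74 mod 10 = 4, so the number is invalid.

invalid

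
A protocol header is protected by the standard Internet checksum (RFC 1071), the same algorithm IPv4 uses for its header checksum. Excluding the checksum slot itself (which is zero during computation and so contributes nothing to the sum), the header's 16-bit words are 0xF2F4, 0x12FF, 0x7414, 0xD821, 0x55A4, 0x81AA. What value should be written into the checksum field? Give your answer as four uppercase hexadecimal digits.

One's-complement addition (fold any carry out of bit 15 back into bit 0):
  0xF2F4 + 0x12FF = 0x105F3 → wrap carry → 0x05F4
  0x05F4 + 0x7414 = 0x07A08
  0x7A08 + 0xD821 = 0x15229 → wrap carry → 0x522A
  0x522A + 0x55A4 = 0x0A7CE
  0xA7CE + 0x81AA = 0x12978 → wrap carry → 0x2979
One's-complement sum = 0x2979.
Checksum = ~0x2979 & 0xFFFF = 0xD686.

D686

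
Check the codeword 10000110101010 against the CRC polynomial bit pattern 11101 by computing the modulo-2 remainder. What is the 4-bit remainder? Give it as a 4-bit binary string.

Modulo-2 division of 10000110101010 by 11101:
  pos 0: 10000 XOR 11101 = 01101
  pos 1: 11011 XOR 11101 = 00110
  pos 3: 11010 XOR 11101 = 00111
  pos 5: 11110 XOR 11101 = 00011
  pos 8: 11101 XOR 11101 = 00000
Remainder = 0000 (zero — the frame passes the CRC check).

0000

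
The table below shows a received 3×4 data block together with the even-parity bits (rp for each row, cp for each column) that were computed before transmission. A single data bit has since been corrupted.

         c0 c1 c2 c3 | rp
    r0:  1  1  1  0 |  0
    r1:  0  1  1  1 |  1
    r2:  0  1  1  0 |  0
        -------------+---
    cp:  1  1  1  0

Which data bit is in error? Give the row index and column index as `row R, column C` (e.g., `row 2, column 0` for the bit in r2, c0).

row 0, column 3

Recompute each row's even parity and compare to rp:
  r0: data parity 1, sent rp 0 → mismatch
  r1: data parity 1, sent rp 1 → ok
  r2: data parity 0, sent rp 0 → ok
Recompute each column's even parity and compare to cp:
  c0: data parity 1, sent cp 1 → ok
  c1: data parity 1, sent cp 1 → ok
  c2: data parity 1, sent cp 1 → ok
  c3: data parity 1, sent cp 0 → mismatch
Exactly one row (r0) and one column (c3) fail → the flipped bit is at their intersection.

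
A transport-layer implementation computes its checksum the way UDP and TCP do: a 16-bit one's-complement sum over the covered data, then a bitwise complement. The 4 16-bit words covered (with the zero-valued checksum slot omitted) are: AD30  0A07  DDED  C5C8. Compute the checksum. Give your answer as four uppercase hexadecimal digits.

A511

One's-complement addition (fold any carry out of bit 15 back into bit 0):
  0xAD30 + 0x0A07 = 0x0B737
  0xB737 + 0xDDED = 0x19524 → wrap carry → 0x9525
  0x9525 + 0xC5C8 = 0x15AED → wrap carry → 0x5AEE
One's-complement sum = 0x5AEE.
Checksum = ~0x5AEE & 0xFFFF = 0xA511.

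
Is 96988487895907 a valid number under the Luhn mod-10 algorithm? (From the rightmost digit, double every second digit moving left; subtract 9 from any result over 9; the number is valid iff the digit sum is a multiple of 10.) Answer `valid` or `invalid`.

valid

From the right, keep odd positions and double even positions (subtract 9 from any doubled value over 9):
  doubled (positions 2,4,...): 0 1 7 7 7 9 9 → sum 40
  kept (positions 1,3,...): 7 9 9 7 4 8 6 → sum 50
Total = 90.
90 mod 10 = 0, so the number is valid.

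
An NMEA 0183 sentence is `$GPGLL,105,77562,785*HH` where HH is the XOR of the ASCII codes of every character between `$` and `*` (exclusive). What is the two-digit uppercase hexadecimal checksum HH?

43

XOR the ASCII codes of the payload characters:
  'G' = 0x47 → acc = 0x47
  'P' = 0x50 → acc = 0x17
  'G' = 0x47 → acc = 0x50
  'L' = 0x4C → acc = 0x1C
  'L' = 0x4C → acc = 0x50
  ',' = 0x2C → acc = 0x7C
  '1' = 0x31 → acc = 0x4D
  '0' = 0x30 → acc = 0x7D
  '5' = 0x35 → acc = 0x48
  ',' = 0x2C → acc = 0x64
  '7' = 0x37 → acc = 0x53
  '7' = 0x37 → acc = 0x64
  '5' = 0x35 → acc = 0x51
  '6' = 0x36 → acc = 0x67
  '2' = 0x32 → acc = 0x55
  ',' = 0x2C → acc = 0x79
  '7' = 0x37 → acc = 0x4E
  '8' = 0x38 → acc = 0x76
  '5' = 0x35 → acc = 0x43
Checksum = 0x43.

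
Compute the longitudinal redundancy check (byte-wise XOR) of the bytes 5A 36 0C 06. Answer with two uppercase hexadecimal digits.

XOR the bytes together:
  start with 0x5A
  0x5A ⊕ 0x36 = 0x6C
  0x6C ⊕ 0x0C = 0x60
  0x60 ⊕ 0x06 = 0x66

66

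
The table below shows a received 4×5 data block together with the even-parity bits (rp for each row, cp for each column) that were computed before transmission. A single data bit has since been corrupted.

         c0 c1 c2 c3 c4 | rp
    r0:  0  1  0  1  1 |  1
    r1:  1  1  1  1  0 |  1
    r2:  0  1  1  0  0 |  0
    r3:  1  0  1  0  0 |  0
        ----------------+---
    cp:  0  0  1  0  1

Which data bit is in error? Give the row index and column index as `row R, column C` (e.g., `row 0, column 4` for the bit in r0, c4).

Recompute each row's even parity and compare to rp:
  r0: data parity 1, sent rp 1 → ok
  r1: data parity 0, sent rp 1 → mismatch
  r2: data parity 0, sent rp 0 → ok
  r3: data parity 0, sent rp 0 → ok
Recompute each column's even parity and compare to cp:
  c0: data parity 0, sent cp 0 → ok
  c1: data parity 1, sent cp 0 → mismatch
  c2: data parity 1, sent cp 1 → ok
  c3: data parity 0, sent cp 0 → ok
  c4: data parity 1, sent cp 1 → ok
Exactly one row (r1) and one column (c1) fail → the flipped bit is at their intersection.

row 1, column 1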